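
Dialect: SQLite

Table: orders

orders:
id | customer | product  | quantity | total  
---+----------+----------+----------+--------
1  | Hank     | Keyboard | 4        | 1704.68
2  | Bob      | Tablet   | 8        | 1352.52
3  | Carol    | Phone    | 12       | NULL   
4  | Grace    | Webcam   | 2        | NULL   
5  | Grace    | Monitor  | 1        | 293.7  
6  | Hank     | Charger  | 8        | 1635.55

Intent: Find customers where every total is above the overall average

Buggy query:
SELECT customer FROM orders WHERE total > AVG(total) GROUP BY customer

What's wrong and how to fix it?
Bug: WHERE evaluates per row before aggregation, so AVG() is unavailable

Fix: Use a subquery for AVG and a HAVING MIN(...) filter so the condition holds for every row in the group

Corrected query:
SELECT customer FROM orders GROUP BY customer HAVING MIN(total) > (SELECT AVG(total) FROM orders)

Result:
customer
--------
Bob     
Hank    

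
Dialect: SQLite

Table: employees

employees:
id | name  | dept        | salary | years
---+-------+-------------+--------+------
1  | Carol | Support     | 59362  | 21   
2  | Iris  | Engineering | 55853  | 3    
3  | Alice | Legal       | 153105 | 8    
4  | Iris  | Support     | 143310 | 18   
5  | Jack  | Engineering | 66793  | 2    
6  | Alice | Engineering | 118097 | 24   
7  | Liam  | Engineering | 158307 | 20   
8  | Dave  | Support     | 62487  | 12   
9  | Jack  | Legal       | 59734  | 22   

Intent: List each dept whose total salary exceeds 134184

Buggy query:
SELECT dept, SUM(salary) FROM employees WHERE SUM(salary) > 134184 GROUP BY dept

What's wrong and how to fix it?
Bug: Aggregate functions cannot appear in a WHERE clause

Fix: Move the aggregate condition to a HAVING clause

Corrected query:
SELECT dept, SUM(salary) FROM employees GROUP BY dept HAVING SUM(salary) > 134184

Result:
dept        | SUM(salary)
------------+------------
Engineering | 399050     
Legal       | 212839     
Support     | 265159     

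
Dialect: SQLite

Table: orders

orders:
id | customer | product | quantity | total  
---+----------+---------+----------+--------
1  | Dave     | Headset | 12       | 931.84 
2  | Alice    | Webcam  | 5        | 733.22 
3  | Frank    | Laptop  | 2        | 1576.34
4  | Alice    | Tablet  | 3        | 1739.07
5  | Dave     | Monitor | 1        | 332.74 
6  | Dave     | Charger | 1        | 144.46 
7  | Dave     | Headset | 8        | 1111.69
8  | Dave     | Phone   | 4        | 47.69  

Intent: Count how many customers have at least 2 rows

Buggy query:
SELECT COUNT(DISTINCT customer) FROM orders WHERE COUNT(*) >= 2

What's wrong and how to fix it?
Bug: WHERE filters individual rows, not groups, so a group-level COUNT is invalid there

Fix: Use a subquery that GROUPs and filters with HAVING, then count its rows

Corrected query:
SELECT COUNT(*) FROM (SELECT customer FROM orders GROUP BY customer HAVING COUNT(*) >= 2)

Result:
COUNT(*)
--------
2       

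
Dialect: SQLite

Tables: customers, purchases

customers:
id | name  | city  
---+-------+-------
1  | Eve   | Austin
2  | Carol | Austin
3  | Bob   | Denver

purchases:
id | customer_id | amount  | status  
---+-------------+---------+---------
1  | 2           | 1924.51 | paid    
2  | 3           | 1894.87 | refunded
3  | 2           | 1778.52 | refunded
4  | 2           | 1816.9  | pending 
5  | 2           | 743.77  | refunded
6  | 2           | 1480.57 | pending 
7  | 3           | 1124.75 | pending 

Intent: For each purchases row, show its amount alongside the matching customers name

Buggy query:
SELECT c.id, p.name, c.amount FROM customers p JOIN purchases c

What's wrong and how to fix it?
Bug: JOIN with no ON clause produces a cartesian product; every purchases row pairs with every customers row

Fix: Specify the join condition linking the foreign key to the parent id

Corrected query:
SELECT c.id, p.name, c.amount FROM customers p JOIN purchases c ON c.customer_id = p.id

Result:
id | name  | amount 
---+-------+--------
1  | Carol | 1924.51
2  | Bob   | 1894.87
3  | Carol | 1778.52
4  | Carol | 1816.9 
5  | Carol | 743.77 
6  | Carol | 1480.57
7  | Bob   | 1124.75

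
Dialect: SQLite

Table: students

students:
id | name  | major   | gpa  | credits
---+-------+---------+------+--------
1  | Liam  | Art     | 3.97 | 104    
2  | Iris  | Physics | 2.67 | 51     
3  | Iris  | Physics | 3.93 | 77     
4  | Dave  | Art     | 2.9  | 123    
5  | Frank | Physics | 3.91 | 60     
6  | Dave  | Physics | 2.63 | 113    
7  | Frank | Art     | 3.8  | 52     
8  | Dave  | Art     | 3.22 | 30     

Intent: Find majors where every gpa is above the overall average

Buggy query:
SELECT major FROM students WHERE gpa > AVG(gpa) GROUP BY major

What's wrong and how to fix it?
Bug: WHERE evaluates per row before aggregation, so AVG() is unavailable

Fix: Use a subquery for AVG and a HAVING MIN(...) filter so the condition holds for every row in the group

Corrected query:
SELECT major FROM students GROUP BY major HAVING MIN(gpa) > (SELECT AVG(gpa) FROM students)

Result:
(no rows)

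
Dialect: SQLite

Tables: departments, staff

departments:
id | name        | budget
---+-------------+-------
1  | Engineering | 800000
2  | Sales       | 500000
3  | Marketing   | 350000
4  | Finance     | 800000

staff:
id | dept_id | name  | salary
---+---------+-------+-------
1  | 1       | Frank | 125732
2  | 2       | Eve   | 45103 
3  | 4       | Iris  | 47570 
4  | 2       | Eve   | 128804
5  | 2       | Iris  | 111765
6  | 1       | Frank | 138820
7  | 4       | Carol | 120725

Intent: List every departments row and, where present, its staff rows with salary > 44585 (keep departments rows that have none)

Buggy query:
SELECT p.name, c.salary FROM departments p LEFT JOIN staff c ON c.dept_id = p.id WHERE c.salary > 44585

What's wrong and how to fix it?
Bug: Filtering c.salary in WHERE discards the NULL rows produced by LEFT JOIN, turning it into an inner join

Fix: Put 'c.salary > 44585' in the JOIN's ON clause instead of WHERE

Corrected query:
SELECT p.name, c.salary FROM departments p LEFT JOIN staff c ON c.dept_id = p.id AND c.salary > 44585

Result:
name        | salary
------------+-------
Engineering | 125732
Engineering | 138820
Sales       | 45103 
Sales       | 111765
Sales       | 128804
Marketing   | NULL  
Finance     | 47570 
Finance     | 120725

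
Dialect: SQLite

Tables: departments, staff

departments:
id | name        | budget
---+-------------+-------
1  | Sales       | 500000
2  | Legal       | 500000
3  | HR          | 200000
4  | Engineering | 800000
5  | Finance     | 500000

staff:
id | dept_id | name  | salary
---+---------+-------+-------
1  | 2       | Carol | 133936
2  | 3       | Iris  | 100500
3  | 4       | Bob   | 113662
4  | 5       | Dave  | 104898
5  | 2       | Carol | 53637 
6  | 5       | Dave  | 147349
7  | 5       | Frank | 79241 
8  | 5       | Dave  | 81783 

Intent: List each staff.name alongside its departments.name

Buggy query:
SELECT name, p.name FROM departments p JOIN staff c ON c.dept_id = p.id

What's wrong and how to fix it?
Bug: Both tables have a 'name' column; the unqualified reference is ambiguous

Fix: Prefix ambiguous columns with the table alias

Corrected query:
SELECT c.name, p.name FROM departments p JOIN staff c ON c.dept_id = p.id

Result:
name  | name       
------+------------
Carol | Legal      
Iris  | HR         
Bob   | Engineering
Dave  | Finance    
Carol | Legal      
Dave  | Finance    
Frank | Finance    
Dave  | Finance    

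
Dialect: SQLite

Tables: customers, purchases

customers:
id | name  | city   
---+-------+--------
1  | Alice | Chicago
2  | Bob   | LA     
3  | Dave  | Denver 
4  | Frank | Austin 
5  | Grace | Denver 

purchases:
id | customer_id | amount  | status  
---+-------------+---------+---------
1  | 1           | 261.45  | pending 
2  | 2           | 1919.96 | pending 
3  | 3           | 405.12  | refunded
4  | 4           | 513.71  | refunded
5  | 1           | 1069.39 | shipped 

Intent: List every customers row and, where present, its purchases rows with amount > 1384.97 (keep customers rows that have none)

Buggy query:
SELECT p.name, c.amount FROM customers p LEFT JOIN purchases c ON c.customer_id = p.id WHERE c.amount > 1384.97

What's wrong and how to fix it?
Bug: Filtering c.amount in WHERE discards the NULL rows produced by LEFT JOIN, turning it into an inner join

Fix: Move the right-table condition into the ON clause so unmatched parents are kept

Corrected query:
SELECT p.name, c.amount FROM customers p LEFT JOIN purchases c ON c.customer_id = p.id AND c.amount > 1384.97

Result:
name  | amount 
------+--------
Alice | NULL   
Bob   | 1919.96
Dave  | NULL   
Frank | NULL   
Grace | NULL   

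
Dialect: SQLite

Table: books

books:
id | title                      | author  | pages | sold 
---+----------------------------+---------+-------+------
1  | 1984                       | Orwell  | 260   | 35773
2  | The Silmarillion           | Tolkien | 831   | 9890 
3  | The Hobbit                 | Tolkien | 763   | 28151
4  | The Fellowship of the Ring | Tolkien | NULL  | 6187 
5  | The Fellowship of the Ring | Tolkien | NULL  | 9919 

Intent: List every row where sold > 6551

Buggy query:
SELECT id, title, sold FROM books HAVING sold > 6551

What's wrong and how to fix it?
Bug: HAVING filters the output of aggregation, but this query has no GROUP BY and no aggregate functions, so SQLite rejects it (HAVING clause on a non-aggregate query); the condition here is per row

Fix: Use WHERE for row-level filtering

Corrected query:
SELECT id, title, sold FROM books WHERE sold > 6551

Result:
id | title                      | sold 
---+----------------------------+------
1  | 1984                       | 35773
2  | The Silmarillion           | 9890 
3  | The Hobbit                 | 28151
5  | The Fellowship of the Ring | 9919 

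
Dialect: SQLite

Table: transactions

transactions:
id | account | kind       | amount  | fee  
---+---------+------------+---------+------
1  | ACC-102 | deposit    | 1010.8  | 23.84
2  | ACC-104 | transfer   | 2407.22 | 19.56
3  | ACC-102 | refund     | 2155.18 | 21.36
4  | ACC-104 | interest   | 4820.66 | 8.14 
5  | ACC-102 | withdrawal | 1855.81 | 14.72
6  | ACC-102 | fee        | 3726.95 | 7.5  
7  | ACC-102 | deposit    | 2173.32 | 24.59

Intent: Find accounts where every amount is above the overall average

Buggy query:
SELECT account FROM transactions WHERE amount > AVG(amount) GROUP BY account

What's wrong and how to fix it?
Bug: WHERE evaluates per row before aggregation, so AVG() is unavailable

Fix: Compute the overall average in a scalar subquery and compare each group's MIN against it in HAVING

Corrected query:
SELECT account FROM transactions GROUP BY account HAVING MIN(amount) > (SELECT AVG(amount) FROM transactions)

Result:
(no rows)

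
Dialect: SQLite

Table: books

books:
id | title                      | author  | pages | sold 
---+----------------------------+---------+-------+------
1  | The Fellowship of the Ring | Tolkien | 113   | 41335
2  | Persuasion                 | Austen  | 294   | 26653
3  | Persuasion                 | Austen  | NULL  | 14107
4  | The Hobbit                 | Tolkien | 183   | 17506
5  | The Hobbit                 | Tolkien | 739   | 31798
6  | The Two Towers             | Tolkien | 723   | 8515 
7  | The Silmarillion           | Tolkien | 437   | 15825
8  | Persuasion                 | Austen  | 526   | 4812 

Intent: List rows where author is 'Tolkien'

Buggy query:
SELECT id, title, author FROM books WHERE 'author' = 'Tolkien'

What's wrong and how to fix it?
Bug: Single quotes denote string literals in SQL; the column name is being compared as a constant string

Fix: Remove the quotes around the column name (or use double quotes for an identifier)

Corrected query:
SELECT id, title, author FROM books WHERE author = 'Tolkien'

Result:
id | title                      | author 
---+----------------------------+--------
1  | The Fellowship of the Ring | Tolkien
4  | The Hobbit                 | Tolkien
5  | The Hobbit                 | Tolkien
6  | The Two Towers             | Tolkien
7  | The Silmarillion           | Tolkien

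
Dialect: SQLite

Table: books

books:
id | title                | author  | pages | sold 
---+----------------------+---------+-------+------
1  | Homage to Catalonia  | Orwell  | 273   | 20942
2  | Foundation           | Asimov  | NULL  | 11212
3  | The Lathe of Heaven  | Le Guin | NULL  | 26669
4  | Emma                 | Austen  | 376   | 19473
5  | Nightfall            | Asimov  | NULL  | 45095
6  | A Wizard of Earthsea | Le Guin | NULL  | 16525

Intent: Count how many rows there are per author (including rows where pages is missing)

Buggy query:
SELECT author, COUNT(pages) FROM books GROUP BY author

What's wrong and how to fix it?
Bug: COUNT(column) counts non-NULL values only; rows with NULL pages aren't counted

Fix: Use COUNT(*) to count all rows regardless of NULL

Corrected query:
SELECT author, COUNT(*) FROM books GROUP BY author

Result:
author  | COUNT(*)
--------+---------
Asimov  | 2       
Austen  | 1       
Le Guin | 2       
Orwell  | 1       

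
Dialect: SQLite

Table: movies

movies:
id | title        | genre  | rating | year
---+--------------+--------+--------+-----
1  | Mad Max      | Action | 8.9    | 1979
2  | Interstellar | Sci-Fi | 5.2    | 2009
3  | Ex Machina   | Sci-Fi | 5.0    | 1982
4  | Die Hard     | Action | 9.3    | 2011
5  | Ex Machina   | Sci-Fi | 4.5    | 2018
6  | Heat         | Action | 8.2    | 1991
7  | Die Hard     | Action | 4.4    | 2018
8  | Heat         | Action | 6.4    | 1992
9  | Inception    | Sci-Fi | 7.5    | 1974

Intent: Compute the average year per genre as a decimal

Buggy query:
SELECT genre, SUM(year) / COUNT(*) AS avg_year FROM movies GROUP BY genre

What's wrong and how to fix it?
Bug: Both operands are integers, so '/' performs integer division and truncates

Fix: Multiply by 1.0 (or CAST to REAL) to force floating-point division

Corrected query:
SELECT genre, SUM(year) * 1.0 / COUNT(*) AS avg_year FROM movies GROUP BY genre

Result:
genre  | avg_year
-------+---------
Action | 1998.2  
Sci-Fi | 1995.75 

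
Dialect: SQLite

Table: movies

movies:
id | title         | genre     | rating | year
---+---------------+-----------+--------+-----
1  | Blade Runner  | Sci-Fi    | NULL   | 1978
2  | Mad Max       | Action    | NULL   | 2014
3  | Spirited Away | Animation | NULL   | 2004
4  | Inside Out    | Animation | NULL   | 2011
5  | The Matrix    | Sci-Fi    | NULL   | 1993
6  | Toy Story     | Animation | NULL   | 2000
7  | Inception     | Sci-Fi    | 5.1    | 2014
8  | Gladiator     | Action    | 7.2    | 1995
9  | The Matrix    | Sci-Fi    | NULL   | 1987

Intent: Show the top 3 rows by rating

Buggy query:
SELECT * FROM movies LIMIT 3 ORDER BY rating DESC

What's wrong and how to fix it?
Bug: LIMIT must come after ORDER BY

Fix: Sort with ORDER BY, then apply LIMIT

Corrected query:
SELECT * FROM movies ORDER BY rating DESC LIMIT 3

Result:
id | title        | genre  | rating | year
---+--------------+--------+--------+-----
8  | Gladiator    | Action | 7.2    | 1995
7  | Inception    | Sci-Fi | 5.1    | 2014
1  | Blade Runner | Sci-Fi | NULL   | 1978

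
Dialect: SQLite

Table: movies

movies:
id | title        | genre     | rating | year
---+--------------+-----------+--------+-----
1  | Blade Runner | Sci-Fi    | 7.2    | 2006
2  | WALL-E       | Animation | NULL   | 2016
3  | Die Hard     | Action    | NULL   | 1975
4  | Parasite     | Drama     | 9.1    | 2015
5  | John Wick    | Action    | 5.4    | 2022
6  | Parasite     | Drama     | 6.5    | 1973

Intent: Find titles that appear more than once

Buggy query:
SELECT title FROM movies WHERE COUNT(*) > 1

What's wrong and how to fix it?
Bug: WHERE can't reference COUNT(*); aggregates are computed after WHERE

Fix: Group first, then use HAVING for the count condition

Corrected query:
SELECT title FROM movies GROUP BY title HAVING COUNT(*) > 1

Result:
title   
--------
Parasite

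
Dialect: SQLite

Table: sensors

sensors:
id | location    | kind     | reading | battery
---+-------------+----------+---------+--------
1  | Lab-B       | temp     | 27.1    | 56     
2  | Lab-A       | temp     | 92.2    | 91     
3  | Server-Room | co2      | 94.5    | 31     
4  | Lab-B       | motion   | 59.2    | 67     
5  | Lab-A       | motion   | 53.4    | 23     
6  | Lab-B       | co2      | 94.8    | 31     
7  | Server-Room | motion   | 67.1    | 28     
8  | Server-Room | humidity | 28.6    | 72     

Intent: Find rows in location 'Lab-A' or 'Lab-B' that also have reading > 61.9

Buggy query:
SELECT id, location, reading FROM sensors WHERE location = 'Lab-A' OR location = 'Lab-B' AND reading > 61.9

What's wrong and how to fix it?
Bug: AND binds tighter than OR, so this parses as location = 'Lab-A' OR (location = 'Lab-B' AND reading > 61.9)

Fix: Group the OR with parentheses (or use IN), then AND the threshold

Corrected query:
SELECT id, location, reading FROM sensors WHERE (location = 'Lab-A' OR location = 'Lab-B') AND reading > 61.9

Result:
id | location | reading
---+----------+--------
2  | Lab-A    | 92.2   
6  | Lab-B    | 94.8   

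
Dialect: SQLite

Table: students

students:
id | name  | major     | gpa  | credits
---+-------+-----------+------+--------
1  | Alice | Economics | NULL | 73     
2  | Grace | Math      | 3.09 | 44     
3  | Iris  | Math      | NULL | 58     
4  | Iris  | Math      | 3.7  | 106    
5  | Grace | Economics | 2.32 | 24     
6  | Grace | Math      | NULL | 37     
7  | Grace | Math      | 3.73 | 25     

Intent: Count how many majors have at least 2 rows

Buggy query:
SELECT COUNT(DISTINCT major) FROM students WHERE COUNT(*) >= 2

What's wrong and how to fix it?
Bug: WHERE filters individual rows, not groups, so a group-level COUNT is invalid there

Fix: Group first with HAVING COUNT(*) >= 2, then COUNT the resulting groups

Corrected query:
SELECT COUNT(*) FROM (SELECT major FROM students GROUP BY major HAVING COUNT(*) >= 2)

Result:
COUNT(*)
--------
2       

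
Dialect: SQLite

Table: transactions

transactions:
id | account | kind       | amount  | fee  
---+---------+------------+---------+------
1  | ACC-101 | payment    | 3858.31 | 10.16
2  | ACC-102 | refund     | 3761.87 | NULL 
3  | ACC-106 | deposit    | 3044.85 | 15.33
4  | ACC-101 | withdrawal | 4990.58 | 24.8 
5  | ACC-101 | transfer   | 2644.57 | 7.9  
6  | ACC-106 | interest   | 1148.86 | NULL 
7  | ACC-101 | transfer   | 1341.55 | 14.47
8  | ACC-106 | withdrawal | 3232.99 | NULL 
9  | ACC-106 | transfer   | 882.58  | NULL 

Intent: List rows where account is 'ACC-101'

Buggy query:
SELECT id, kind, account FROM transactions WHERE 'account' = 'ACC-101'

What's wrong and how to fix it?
Bug: 'account' in single quotes is a string literal, not the column; the comparison is literal-vs-literal and never true

Fix: Remove the quotes around the column name (or use double quotes for an identifier)

Corrected query:
SELECT id, kind, account FROM transactions WHERE account = 'ACC-101'

Result:
id | kind       | account
---+------------+--------
1  | payment    | ACC-101
4  | withdrawal | ACC-101
5  | transfer   | ACC-101
7  | transfer   | ACC-101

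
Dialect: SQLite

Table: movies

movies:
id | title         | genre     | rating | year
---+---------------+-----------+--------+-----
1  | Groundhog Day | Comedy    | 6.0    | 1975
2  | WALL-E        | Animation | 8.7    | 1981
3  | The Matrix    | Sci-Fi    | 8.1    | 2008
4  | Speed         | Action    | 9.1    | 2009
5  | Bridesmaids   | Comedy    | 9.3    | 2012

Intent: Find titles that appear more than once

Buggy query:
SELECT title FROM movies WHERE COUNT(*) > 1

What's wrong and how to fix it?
Bug: WHERE can't reference COUNT(*); aggregates are computed after WHERE

Fix: GROUP BY title, then filter groups with HAVING COUNT(*) > 1

Corrected query:
SELECT title FROM movies GROUP BY title HAVING COUNT(*) > 1

Result:
(no rows)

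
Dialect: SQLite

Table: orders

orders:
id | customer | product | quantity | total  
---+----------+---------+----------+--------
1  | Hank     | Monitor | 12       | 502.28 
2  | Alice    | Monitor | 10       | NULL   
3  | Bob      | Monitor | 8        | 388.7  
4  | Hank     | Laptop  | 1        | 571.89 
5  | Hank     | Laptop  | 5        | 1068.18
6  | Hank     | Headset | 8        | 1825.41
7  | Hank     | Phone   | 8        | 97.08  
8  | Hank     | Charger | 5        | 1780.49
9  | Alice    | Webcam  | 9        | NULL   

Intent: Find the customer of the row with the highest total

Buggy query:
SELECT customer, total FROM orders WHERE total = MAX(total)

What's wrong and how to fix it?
Bug: MAX(total) is an aggregate and cannot be used directly in WHERE

Fix: Use a subquery: WHERE total = (SELECT MAX(total) FROM orders)

Corrected query:
SELECT customer, total FROM orders WHERE total = (SELECT MAX(total) FROM orders)

Result:
customer | total  
---------+--------
Hank     | 1825.41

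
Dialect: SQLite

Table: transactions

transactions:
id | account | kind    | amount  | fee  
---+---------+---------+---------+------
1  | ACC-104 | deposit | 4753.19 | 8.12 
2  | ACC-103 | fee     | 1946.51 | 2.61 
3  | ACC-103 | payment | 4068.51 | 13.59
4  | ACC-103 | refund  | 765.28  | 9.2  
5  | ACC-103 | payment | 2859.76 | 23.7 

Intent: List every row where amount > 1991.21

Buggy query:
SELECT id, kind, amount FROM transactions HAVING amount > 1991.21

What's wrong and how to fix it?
Bug: HAVING filters the output of aggregation, but this query has no GROUP BY and no aggregate functions, so SQLite rejects it (HAVING clause on a non-aggregate query); the condition here is per row

Fix: Replace HAVING with WHERE since the condition applies to individual rows

Corrected query:
SELECT id, kind, amount FROM transactions WHERE amount > 1991.21

Result:
id | kind    | amount 
---+---------+--------
1  | deposit | 4753.19
3  | payment | 4068.51
5  | payment | 2859.76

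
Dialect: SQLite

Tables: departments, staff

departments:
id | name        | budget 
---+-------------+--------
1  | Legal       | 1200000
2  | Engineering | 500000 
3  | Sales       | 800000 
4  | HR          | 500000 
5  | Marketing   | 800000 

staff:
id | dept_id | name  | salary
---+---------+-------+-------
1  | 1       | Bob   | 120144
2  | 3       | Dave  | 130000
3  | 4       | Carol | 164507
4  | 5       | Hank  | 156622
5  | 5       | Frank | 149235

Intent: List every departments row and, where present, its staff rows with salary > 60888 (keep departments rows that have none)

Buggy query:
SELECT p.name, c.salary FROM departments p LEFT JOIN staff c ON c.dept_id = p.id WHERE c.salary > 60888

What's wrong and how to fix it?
Bug: Filtering c.salary in WHERE discards the NULL rows produced by LEFT JOIN, turning it into an inner join

Fix: Put 'c.salary > 60888' in the JOIN's ON clause instead of WHERE

Corrected query:
SELECT p.name, c.salary FROM departments p LEFT JOIN staff c ON c.dept_id = p.id AND c.salary > 60888

Result:
name        | salary
------------+-------
Legal       | 120144
Engineering | NULL  
Sales       | 130000
HR          | 164507
Marketing   | 149235
Marketing   | 156622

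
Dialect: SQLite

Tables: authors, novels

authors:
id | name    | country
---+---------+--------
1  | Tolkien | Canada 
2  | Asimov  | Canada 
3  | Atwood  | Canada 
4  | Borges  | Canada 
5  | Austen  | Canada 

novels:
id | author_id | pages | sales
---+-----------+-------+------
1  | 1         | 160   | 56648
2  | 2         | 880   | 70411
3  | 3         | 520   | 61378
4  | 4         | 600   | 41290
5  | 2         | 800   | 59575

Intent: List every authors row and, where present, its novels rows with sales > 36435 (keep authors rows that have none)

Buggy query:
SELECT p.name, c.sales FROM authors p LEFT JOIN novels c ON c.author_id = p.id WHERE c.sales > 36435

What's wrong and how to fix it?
Bug: Filtering c.sales in WHERE discards the NULL rows produced by LEFT JOIN, turning it into an inner join

Fix: Put 'c.sales > 36435' in the JOIN's ON clause instead of WHERE

Corrected query:
SELECT p.name, c.sales FROM authors p LEFT JOIN novels c ON c.author_id = p.id AND c.sales > 36435

Result:
name    | sales
--------+------
Tolkien | 56648
Asimov  | 59575
Asimov  | 70411
Atwood  | 61378
Borges  | 41290
Austen  | NULL 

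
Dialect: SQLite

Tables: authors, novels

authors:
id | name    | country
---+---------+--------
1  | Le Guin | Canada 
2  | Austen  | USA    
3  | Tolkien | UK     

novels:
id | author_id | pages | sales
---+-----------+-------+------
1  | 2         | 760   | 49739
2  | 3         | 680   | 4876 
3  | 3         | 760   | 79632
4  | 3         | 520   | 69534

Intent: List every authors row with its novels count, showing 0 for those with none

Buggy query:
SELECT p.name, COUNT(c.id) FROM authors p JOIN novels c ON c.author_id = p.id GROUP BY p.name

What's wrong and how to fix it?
Bug: INNER JOIN drops authors rows that have no matching novels rows

Fix: Use LEFT JOIN so parents without children still appear (COUNT(c.id) gives 0)

Corrected query:
SELECT p.name, COUNT(c.id) FROM authors p LEFT JOIN novels c ON c.author_id = p.id GROUP BY p.name

Result:
name    | COUNT(c.id)
--------+------------
Austen  | 1          
Le Guin | 0          
Tolkien | 3          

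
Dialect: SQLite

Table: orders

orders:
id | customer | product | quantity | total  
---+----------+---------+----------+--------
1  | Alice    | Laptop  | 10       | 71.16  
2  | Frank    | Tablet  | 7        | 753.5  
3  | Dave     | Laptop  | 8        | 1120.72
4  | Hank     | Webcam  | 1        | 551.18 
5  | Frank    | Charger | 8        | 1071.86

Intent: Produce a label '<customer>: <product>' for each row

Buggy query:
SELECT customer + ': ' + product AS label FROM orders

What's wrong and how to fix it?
Bug: SQLite uses || for string concatenation; + coerces text to numbers (yielding 0)

Fix: Replace + with || to concatenate text

Corrected query:
SELECT customer || ': ' || product AS label FROM orders

Result:
label         
--------------
Alice: Laptop 
Frank: Tablet 
Dave: Laptop  
Hank: Webcam  
Frank: Charger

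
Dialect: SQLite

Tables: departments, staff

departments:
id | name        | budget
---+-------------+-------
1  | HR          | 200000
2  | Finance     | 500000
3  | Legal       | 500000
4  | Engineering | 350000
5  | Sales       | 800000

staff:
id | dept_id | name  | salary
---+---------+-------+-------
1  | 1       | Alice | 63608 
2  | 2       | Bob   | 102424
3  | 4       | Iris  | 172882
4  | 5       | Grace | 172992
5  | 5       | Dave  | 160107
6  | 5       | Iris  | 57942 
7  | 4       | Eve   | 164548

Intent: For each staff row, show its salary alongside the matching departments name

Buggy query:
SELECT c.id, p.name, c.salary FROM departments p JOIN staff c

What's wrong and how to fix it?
Bug: Missing join condition: each staff row is matched to all departments rows instead of just its own

Fix: Specify the join condition linking the foreign key to the parent id

Corrected query:
SELECT c.id, p.name, c.salary FROM departments p JOIN staff c ON c.dept_id = p.id

Result:
id | name        | salary
---+-------------+-------
1  | HR          | 63608 
2  | Finance     | 102424
3  | Engineering | 172882
4  | Sales       | 172992
5  | Sales       | 160107
6  | Sales       | 57942 
7  | Engineering | 164548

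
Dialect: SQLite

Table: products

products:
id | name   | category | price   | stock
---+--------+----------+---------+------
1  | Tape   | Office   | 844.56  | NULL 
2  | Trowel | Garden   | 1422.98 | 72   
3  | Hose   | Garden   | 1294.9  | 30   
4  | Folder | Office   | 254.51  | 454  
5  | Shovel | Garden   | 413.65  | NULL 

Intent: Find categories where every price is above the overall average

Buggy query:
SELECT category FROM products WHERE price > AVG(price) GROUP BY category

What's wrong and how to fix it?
Bug: WHERE evaluates per row before aggregation, so AVG() is unavailable

Fix: Compute the overall average in a scalar subquery and compare each group's MIN against it in HAVING

Corrected query:
SELECT category FROM products GROUP BY category HAVING MIN(price) > (SELECT AVG(price) FROM products)

Result:
(no rows)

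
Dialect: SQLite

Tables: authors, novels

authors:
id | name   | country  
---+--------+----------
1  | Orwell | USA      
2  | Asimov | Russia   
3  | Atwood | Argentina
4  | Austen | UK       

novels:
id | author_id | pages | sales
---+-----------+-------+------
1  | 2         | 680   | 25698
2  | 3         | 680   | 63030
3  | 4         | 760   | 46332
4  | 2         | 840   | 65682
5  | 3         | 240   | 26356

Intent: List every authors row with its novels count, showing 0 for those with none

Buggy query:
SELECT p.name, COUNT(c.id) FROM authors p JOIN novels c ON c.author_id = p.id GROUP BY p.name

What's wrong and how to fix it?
Bug: An inner join excludes parents with zero children

Fix: Switch to LEFT JOIN to retain unmatched parent rows

Corrected query:
SELECT p.name, COUNT(c.id) FROM authors p LEFT JOIN novels c ON c.author_id = p.id GROUP BY p.name

Result:
name   | COUNT(c.id)
-------+------------
Asimov | 2          
Atwood | 2          
Austen | 1          
Orwell | 0          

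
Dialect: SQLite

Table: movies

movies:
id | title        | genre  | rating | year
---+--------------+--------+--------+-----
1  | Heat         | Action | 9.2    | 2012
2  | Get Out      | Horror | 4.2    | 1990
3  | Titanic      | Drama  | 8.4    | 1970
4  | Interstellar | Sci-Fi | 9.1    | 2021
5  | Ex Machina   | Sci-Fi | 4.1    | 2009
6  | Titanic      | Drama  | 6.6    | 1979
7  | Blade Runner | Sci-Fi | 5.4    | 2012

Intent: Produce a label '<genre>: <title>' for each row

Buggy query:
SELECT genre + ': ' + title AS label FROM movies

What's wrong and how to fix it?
Bug: '+' is numeric addition; on text columns SQLite converts them to 0 instead of concatenating

Fix: Use the || operator for string concatenation

Corrected query:
SELECT genre || ': ' || title AS label FROM movies

Result:
label               
--------------------
Action: Heat        
Horror: Get Out     
Drama: Titanic      
Sci-Fi: Interstellar
Sci-Fi: Ex Machina  
Drama: Titanic      
Sci-Fi: Blade Runner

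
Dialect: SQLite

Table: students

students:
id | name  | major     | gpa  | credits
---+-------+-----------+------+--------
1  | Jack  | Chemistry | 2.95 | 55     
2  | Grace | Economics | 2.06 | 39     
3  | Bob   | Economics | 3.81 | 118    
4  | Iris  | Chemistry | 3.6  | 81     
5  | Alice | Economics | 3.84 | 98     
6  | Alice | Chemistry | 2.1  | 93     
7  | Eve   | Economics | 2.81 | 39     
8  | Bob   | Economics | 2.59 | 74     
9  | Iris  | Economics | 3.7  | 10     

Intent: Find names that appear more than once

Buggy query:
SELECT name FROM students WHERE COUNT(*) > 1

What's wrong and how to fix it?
Bug: WHERE can't reference COUNT(*); aggregates are computed after WHERE

Fix: GROUP BY name, then filter groups with HAVING COUNT(*) > 1

Corrected query:
SELECT name FROM students GROUP BY name HAVING COUNT(*) > 1

Result:
name 
-----
Alice
Bob  
Iris 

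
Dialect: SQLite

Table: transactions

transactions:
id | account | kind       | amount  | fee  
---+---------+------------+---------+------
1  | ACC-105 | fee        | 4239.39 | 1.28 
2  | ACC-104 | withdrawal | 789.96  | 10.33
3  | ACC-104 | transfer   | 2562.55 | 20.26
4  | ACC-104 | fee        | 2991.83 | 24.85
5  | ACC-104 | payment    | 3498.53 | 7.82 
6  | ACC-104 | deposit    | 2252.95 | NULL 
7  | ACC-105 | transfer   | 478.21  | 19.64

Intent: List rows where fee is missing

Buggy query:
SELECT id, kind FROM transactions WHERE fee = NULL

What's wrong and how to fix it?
Bug: '= NULL' is always unknown in SQL three-valued logic, so no rows match

Fix: Use IS NULL to test for NULL

Corrected query:
SELECT id, kind FROM transactions WHERE fee IS NULL

Result:
id | kind   
---+--------
6  | deposit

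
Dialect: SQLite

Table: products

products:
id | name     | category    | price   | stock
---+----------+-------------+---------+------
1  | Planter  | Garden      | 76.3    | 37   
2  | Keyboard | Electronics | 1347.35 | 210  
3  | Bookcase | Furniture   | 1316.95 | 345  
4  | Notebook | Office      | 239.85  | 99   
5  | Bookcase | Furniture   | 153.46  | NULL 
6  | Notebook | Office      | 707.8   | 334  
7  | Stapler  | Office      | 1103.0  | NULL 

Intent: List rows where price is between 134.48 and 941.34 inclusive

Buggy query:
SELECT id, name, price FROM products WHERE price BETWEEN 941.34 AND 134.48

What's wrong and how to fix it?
Bug: BETWEEN expects the lower bound first; with 941.34 AND 134.48 the range is empty

Fix: Write BETWEEN 134.48 AND 941.34

Corrected query:
SELECT id, name, price FROM products WHERE price BETWEEN 134.48 AND 941.34

Result:
id | name     | price 
---+----------+-------
4  | Notebook | 239.85
5  | Bookcase | 153.46
6  | Notebook | 707.8 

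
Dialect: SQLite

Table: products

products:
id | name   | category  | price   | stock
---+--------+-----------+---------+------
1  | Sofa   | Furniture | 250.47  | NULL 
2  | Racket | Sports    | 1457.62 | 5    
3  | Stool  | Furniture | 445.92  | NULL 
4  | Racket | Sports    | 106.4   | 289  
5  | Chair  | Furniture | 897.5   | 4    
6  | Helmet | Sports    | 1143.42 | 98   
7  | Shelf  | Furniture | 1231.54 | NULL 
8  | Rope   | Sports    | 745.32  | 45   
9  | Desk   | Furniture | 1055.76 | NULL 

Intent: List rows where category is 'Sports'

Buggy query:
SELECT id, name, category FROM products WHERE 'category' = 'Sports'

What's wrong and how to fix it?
Bug: Single quotes denote string literals in SQL; the column name is being compared as a constant string

Fix: Remove the quotes around the column name (or use double quotes for an identifier)

Corrected query:
SELECT id, name, category FROM products WHERE category = 'Sports'

Result:
id | name   | category
---+--------+---------
2  | Racket | Sports  
4  | Racket | Sports  
6  | Helmet | Sports  
8  | Rope   | Sports  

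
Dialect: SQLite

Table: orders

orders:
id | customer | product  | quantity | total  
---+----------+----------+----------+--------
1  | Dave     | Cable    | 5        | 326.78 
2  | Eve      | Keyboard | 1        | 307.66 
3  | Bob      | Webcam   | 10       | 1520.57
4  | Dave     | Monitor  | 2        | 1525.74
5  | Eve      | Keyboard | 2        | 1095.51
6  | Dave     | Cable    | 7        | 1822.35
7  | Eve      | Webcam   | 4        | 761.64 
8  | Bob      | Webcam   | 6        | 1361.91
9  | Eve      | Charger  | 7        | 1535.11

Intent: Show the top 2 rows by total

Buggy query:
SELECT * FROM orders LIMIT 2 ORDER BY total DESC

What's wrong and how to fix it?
Bug: LIMIT must come after ORDER BY

Fix: Sort with ORDER BY, then apply LIMIT

Corrected query:
SELECT * FROM orders ORDER BY total DESC LIMIT 2

Result:
id | customer | product | quantity | total  
---+----------+---------+----------+--------
6  | Dave     | Cable   | 7        | 1822.35
9  | Eve      | Charger | 7        | 1535.11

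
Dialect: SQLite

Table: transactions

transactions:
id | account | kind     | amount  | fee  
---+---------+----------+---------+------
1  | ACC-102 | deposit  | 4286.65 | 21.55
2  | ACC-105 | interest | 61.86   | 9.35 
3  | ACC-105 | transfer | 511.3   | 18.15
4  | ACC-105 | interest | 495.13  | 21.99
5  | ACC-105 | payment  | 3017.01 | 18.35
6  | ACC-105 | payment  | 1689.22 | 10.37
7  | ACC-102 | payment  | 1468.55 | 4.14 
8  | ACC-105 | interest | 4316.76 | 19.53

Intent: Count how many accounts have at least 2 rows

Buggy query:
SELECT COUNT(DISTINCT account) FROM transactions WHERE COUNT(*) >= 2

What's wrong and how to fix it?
Bug: COUNT(*) cannot appear in WHERE; the per-group count doesn't exist yet

Fix: Group first with HAVING COUNT(*) >= 2, then COUNT the resulting groups

Corrected query:
SELECT COUNT(*) FROM (SELECT account FROM transactions GROUP BY account HAVING COUNT(*) >= 2)

Result:
COUNT(*)
--------
2       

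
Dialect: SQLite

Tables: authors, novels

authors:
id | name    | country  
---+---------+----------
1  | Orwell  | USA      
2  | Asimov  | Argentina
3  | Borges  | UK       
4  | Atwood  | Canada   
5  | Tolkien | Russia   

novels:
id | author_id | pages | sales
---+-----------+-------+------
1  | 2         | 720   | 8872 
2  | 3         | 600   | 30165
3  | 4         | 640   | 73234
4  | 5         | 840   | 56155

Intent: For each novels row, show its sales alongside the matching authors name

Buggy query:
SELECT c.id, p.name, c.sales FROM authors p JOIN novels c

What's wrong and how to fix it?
Bug: Missing join condition: each novels row is matched to all authors rows instead of just its own

Fix: Add ON c.author_id = p.id to the JOIN

Corrected query:
SELECT c.id, p.name, c.sales FROM authors p JOIN novels c ON c.author_id = p.id

Result:
id | name    | sales
---+---------+------
1  | Asimov  | 8872 
2  | Borges  | 30165
3  | Atwood  | 73234
4  | Tolkien | 56155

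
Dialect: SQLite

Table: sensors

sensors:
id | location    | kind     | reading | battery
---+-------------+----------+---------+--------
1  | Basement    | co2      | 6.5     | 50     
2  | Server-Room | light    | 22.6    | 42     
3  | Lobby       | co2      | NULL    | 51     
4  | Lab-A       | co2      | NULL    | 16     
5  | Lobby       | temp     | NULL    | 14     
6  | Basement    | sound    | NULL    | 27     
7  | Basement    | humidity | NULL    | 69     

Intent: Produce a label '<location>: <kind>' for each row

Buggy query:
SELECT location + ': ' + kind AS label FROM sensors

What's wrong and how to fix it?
Bug: SQLite uses || for string concatenation; + coerces text to numbers (yielding 0)

Fix: Use the || operator for string concatenation

Corrected query:
SELECT location || ': ' || kind AS label FROM sensors

Result:
label             
------------------
Basement: co2     
Server-Room: light
Lobby: co2        
Lab-A: co2        
Lobby: temp       
Basement: sound   
Basement: humidity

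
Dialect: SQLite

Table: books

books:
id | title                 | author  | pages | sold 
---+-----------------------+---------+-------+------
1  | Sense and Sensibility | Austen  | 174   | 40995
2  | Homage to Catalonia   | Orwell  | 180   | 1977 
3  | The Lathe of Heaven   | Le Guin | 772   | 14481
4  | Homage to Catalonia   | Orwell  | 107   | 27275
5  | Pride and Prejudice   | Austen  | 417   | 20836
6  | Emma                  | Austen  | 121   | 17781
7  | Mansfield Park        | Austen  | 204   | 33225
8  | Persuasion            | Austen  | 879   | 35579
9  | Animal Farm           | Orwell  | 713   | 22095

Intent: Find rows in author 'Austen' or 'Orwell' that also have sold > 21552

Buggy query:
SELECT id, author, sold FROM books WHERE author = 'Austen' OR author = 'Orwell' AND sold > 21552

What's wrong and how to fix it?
Bug: AND binds tighter than OR, so this parses as author = 'Austen' OR (author = 'Orwell' AND sold > 21552)

Fix: Group the OR with parentheses (or use IN), then AND the threshold

Corrected query:
SELECT id, author, sold FROM books WHERE (author = 'Austen' OR author = 'Orwell') AND sold > 21552

Result:
id | author | sold 
---+--------+------
1  | Austen | 40995
4  | Orwell | 27275
7  | Austen | 33225
8  | Austen | 35579
9  | Orwell | 22095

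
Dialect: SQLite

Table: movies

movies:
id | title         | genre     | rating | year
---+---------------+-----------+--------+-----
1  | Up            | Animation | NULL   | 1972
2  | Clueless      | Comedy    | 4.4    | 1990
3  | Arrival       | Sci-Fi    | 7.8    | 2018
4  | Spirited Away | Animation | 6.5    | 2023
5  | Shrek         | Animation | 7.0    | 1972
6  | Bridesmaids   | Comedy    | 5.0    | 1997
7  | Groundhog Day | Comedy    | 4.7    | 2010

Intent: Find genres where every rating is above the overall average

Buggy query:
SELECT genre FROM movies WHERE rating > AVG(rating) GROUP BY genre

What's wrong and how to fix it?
Bug: WHERE evaluates per row before aggregation, so AVG() is unavailable

Fix: Compute the overall average in a scalar subquery and compare each group's MIN against it in HAVING

Corrected query:
SELECT genre FROM movies GROUP BY genre HAVING MIN(rating) > (SELECT AVG(rating) FROM movies)

Result:
genre    
---------
Animation
Sci-Fi   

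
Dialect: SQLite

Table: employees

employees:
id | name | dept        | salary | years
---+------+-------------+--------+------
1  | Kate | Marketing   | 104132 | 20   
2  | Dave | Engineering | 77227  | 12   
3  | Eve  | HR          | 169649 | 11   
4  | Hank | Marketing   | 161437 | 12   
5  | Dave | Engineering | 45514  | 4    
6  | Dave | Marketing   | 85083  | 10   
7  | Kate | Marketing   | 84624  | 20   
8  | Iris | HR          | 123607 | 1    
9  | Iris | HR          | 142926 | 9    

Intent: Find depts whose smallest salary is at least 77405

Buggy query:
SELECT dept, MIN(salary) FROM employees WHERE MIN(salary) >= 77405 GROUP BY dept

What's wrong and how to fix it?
Bug: MIN() in WHERE is a misuse of aggregate

Fix: Replace WHERE with HAVING after the GROUP BY

Corrected query:
SELECT dept, MIN(salary) FROM employees GROUP BY dept HAVING MIN(salary) >= 77405

Result:
dept      | MIN(salary)
----------+------------
HR        | 123607     
Marketing | 84624      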